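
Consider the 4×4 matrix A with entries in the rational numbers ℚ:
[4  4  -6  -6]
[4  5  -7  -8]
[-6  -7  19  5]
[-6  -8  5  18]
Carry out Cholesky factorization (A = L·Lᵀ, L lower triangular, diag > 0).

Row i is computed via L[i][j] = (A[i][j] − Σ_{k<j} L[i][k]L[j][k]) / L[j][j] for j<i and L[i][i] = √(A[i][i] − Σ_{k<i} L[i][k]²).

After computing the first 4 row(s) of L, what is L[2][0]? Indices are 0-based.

Step 1: L[0][0] = √(4) = 2.
  L[1][0] = (4) / L[0][0] = 2.
Step 2: L[1][1] = √(1) = 1.
  L[2][0] = (-6) / L[0][0] = -3.
  L[2][1] = (-1) / L[1][1] = -1.
Step 3: L[2][2] = √(9) = 3.
  L[3][0] = (-6) / L[0][0] = -3.
  L[3][1] = (-2) / L[1][1] = -2.
  L[3][2] = (-6) / L[2][2] = -2.
Step 4: L[3][3] = √(1) = 1.

L[2][0] = -3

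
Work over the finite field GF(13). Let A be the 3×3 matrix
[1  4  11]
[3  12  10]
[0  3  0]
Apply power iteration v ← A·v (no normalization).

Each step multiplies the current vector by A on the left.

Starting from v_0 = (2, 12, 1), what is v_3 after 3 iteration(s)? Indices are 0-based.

v_0 = (2, 12, 1).
v_1 = A·v_0 = (9, 4, 10).
v_2 = A·v_1 = (5, 6, 12).
v_3 = A·v_2 = (5, 12, 5).

v_3 = (5, 12, 5)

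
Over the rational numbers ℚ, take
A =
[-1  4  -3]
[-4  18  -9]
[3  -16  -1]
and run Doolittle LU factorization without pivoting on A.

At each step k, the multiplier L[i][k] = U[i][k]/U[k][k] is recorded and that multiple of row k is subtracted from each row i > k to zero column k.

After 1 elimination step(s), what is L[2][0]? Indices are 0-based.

Step 1: pivot at (0,0) is -1.
  row1 ← row1 − (4)·row0  ⇒  L[1][0]=4, U row1=(0, 2, 3)
  row2 ← row2 − (-3)·row0  ⇒  L[2][0]=-3, U row2=(0, -4, -10)

L[2][0] = -3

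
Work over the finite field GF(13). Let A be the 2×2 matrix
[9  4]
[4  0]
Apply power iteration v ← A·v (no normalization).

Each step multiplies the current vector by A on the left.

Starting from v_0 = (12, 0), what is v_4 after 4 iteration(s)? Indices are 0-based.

v_4 = (7, 1)

v_0 = (12, 0).
v_1 = A·v_0 = (4, 9).
v_2 = A·v_1 = (7, 3).
v_3 = A·v_2 = (10, 2).
v_4 = A·v_3 = (7, 1).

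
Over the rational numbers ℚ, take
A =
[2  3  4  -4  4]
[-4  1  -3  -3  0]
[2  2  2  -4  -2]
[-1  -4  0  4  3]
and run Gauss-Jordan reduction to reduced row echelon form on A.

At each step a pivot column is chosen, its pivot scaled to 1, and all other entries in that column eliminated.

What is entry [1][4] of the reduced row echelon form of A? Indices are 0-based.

step 1: normalize row 0 (÷2) = (1, 3/2, 2, -2, 2)
  row 1: subtract -4×row0 = (0, 7, 5, -11, 8)
  row 2: subtract 2×row0 = (0, -1, -2, 0, -6)
  row 3: subtract -1×row0 = (0, -5/2, 2, 2, 5)
step 2: normalize row 1 (÷7) = (0, 1, 5/7, -11/7, 8/7)
  row 0: subtract 3/2×row1 = (1, 0, 13/14, 5/14, 2/7)
  row 2: subtract -1×row1 = (0, 0, -9/7, -11/7, -34/7)
  row 3: subtract -5/2×row1 = (0, 0, 53/14, -27/14, 55/7)
step 3: normalize row 2 (÷-9/7) = (0, 0, 1, 11/9, 34/9)
  row 0: subtract 13/14×row2 = (1, 0, 0, -7/9, -29/9)
  row 1: subtract 5/7×row2 = (0, 1, 0, -22/9, -14/9)
  row 3: subtract 53/14×row2 = (0, 0, 0, -59/9, -58/9)
step 4: normalize row 3 (÷-59/9) = (0, 0, 0, 1, 58/59)
  row 0: subtract -7/9×row3 = (1, 0, 0, 0, -145/59)
  row 1: subtract -22/9×row3 = (0, 1, 0, 0, 50/59)
  row 2: subtract 11/9×row3 = (0, 0, 1, 0, 152/59)

M[1][4] = 50/59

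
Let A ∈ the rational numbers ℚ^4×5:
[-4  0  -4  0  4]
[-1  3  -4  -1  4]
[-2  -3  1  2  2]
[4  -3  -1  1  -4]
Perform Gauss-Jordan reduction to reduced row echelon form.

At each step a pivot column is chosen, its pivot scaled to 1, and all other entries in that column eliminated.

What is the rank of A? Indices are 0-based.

[1] R0 /= -4  ⇒  (1, 0, 1, 0, -1)
     R1 -= -1·R0  ⇒  (0, 3, -3, -1, 3)
     R2 -= -2·R0  ⇒  (0, -3, 3, 2, 0)
     R3 -= 4·R0  ⇒  (0, -3, -5, 1, 0)
[2] R1 /= 3  ⇒  (0, 1, -1, -1/3, 1)
     R2 -= -3·R1  ⇒  (0, 0, 0, 1, 3)
     R3 -= -3·R1  ⇒  (0, 0, -8, 0, 3)
[3] R2 <-> R3
[3] R2 /= -8  ⇒  (0, 0, 1, 0, -3/8)
     R0 -= 1·R2  ⇒  (1, 0, 0, 0, -5/8)
     R1 -= -1·R2  ⇒  (0, 1, 0, -1/3, 5/8)
[4] R3 /= 1  ⇒  (0, 0, 0, 1, 3)
     R1 -= -1/3·R3  ⇒  (0, 1, 0, 0, 13/8)

rank = 4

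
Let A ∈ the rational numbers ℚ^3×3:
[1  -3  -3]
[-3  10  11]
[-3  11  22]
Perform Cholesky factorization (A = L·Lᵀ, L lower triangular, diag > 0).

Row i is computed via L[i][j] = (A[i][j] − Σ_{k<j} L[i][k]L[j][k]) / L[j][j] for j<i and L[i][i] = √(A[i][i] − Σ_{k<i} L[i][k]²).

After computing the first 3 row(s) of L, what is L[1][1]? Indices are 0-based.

L[1][1] = 1

Step 1: L[0][0] = √(1) = 1.
  L[1][0] = (-3) / L[0][0] = -3.
Step 2: L[1][1] = √(1) = 1.
  L[2][0] = (-3) / L[0][0] = -3.
  L[2][1] = (2) / L[1][1] = 2.
Step 3: L[2][2] = √(9) = 3.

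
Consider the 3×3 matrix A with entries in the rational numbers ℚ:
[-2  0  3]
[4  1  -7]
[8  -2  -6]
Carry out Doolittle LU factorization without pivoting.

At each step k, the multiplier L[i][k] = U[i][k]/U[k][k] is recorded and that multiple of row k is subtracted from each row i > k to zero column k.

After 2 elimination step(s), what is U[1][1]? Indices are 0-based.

k=0: U[0][0]=-2
  eliminate (1,0): mult=-2, new row 1: (0, 1, -1); set L[1][0]=-2
  eliminate (2,0): mult=-4, new row 2: (0, -2, 6); set L[2][0]=-4
k=1: U[1][1]=1
  eliminate (2,1): mult=-2, new row 2: (0, 0, 4); set L[2][1]=-2

U[1][1] = 1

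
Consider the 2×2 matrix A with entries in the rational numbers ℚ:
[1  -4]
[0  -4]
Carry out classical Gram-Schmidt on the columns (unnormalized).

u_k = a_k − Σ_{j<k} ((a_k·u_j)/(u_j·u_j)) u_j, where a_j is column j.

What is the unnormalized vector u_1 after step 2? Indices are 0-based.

Step 1: u_0 = a_0 = (1, 0).
Step 2: u_1 = a_1 − (-4)·u_0 = (0, -4).

u_1 = (0, -4)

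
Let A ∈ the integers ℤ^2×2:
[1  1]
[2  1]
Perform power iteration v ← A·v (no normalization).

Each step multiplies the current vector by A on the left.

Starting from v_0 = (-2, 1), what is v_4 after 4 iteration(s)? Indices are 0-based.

v_4 = (-22, -31)

v_0 = (-2, 1).
v_1 = A·v_0 = (-1, -3).
v_2 = A·v_1 = (-4, -5).
v_3 = A·v_2 = (-9, -13).
v_4 = A·v_3 = (-22, -31).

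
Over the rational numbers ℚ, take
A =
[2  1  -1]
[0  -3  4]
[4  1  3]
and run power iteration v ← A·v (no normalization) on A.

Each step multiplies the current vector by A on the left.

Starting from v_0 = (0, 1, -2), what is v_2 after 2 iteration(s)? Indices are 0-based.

v_0 = (0, 1, -2).
v_1 = A·v_0 = (3, -11, -5).
v_2 = A·v_1 = (0, 13, -14).

v_2 = (0, 13, -14)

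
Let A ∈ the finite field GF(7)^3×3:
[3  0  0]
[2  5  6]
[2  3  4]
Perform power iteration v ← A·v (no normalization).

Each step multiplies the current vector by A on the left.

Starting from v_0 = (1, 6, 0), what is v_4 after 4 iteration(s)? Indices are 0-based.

v_0 = (1, 6, 0).
v_1 = A·v_0 = (3, 4, 6).
v_2 = A·v_1 = (2, 6, 0).
v_3 = A·v_2 = (6, 6, 1).
v_4 = A·v_3 = (4, 6, 6).

v_4 = (4, 6, 6)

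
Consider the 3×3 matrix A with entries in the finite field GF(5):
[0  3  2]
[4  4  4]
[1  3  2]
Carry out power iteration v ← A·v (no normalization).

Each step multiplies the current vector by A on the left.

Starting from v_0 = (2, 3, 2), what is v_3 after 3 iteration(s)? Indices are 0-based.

v_0 = (2, 3, 2).
v_1 = A·v_0 = (3, 3, 0).
v_2 = A·v_1 = (4, 4, 2).
v_3 = A·v_2 = (1, 0, 0).

v_3 = (1, 0, 0)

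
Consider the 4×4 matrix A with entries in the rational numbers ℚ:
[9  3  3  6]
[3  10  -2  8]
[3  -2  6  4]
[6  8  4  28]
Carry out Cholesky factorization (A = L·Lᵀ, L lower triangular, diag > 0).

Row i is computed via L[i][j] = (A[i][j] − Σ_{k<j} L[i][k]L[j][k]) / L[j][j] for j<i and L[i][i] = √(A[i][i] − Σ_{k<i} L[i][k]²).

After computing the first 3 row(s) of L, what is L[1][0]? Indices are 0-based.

Step 1: L[0][0] = √(9) = 3.
  L[1][0] = (3) / L[0][0] = 1.
Step 2: L[1][1] = √(9) = 3.
  L[2][0] = (3) / L[0][0] = 1.
  L[2][1] = (-3) / L[1][1] = -1.
Step 3: L[2][2] = √(4) = 2.

L[1][0] = 1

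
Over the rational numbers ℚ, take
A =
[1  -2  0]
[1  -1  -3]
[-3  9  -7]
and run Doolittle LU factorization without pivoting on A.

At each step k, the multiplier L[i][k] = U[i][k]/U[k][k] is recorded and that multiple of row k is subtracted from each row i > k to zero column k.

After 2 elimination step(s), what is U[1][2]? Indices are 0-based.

Step 1: pivot at (0,0) is 1.
  row1 ← row1 − (1)·row0  ⇒  L[1][0]=1, U row1=(0, 1, -3)
  row2 ← row2 − (-3)·row0  ⇒  L[2][0]=-3, U row2=(0, 3, -7)
Step 2: pivot at (1,1) is 1.
  row2 ← row2 − (3)·row1  ⇒  L[2][1]=3, U row2=(0, 0, 2)

U[1][2] = -3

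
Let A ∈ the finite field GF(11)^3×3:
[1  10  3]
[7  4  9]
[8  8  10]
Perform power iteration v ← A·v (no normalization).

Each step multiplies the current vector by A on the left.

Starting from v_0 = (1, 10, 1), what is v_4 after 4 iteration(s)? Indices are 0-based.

v_0 = (1, 10, 1).
v_1 = A·v_0 = (5, 1, 10).
v_2 = A·v_1 = (1, 8, 5).
v_3 = A·v_2 = (8, 7, 1).
v_4 = A·v_3 = (4, 5, 9).

v_4 = (4, 5, 9)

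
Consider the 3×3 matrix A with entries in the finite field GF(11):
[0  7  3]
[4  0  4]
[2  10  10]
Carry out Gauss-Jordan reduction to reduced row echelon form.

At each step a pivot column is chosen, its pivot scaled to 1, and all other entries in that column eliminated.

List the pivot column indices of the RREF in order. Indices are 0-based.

pivot(0,0): swap R0↔R1
pivot(0,0)=4: scale R0 → (1, 0, 1)
  clear (2,0): R2 −= (2)R0 → (0, 10, 8)
pivot(1,1)=7: scale R1 → (0, 1, 2)
  clear (2,1): R2 −= (10)R1 → (0, 0, 10)
pivot(2,2)=10: scale R2 → (0, 0, 1)
  clear (0,2): R0 −= (1)R2 → (1, 0, 0)
  clear (1,2): R1 −= (2)R2 → (0, 1, 0)

pivot columns: 0, 1, 2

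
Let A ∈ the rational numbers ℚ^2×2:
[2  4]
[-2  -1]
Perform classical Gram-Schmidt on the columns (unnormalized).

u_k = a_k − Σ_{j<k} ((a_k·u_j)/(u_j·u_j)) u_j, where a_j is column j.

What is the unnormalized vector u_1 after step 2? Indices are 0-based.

Step 1: u_0 = a_0 = (2, -2).
Step 2: u_1 = a_1 − (5/4)·u_0 = (3/2, 3/2).

u_1 = (3/2, 3/2)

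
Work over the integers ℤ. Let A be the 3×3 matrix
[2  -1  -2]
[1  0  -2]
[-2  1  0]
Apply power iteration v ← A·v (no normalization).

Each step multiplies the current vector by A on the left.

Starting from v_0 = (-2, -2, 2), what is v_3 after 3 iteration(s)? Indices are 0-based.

v_0 = (-2, -2, 2).
v_1 = A·v_0 = (-6, -6, 2).
v_2 = A·v_1 = (-10, -10, 6).
v_3 = A·v_2 = (-22, -22, 10).

v_3 = (-22, -22, 10)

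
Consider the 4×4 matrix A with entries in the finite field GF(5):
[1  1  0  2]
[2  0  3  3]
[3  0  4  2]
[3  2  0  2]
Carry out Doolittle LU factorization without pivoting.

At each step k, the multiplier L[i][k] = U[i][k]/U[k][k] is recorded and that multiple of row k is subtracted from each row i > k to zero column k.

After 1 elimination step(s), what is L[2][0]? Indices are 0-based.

[col 0] pivot 1
  R1 -= 2*R0 → (0, 3, 3, 4)  (L[1][0] := 2)
  R2 -= 3*R0 → (0, 2, 4, 1)  (L[2][0] := 3)
  R3 -= 3*R0 → (0, 4, 0, 1)  (L[3][0] := 3)

L[2][0] = 3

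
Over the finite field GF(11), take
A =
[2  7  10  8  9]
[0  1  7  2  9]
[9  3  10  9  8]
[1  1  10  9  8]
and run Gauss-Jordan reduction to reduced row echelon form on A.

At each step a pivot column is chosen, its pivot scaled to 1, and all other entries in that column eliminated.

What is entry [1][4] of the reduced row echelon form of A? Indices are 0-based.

M[1][4] = 7

[1] R0 /= 2  ⇒  (1, 9, 5, 4, 10)
     R2 -= 9·R0  ⇒  (0, 10, 9, 6, 6)
     R3 -= 1·R0  ⇒  (0, 3, 5, 5, 9)
[2] R1 /= 1  ⇒  (0, 1, 7, 2, 9)
     R0 -= 9·R1  ⇒  (1, 0, 8, 8, 6)
     R2 -= 10·R1  ⇒  (0, 0, 5, 8, 4)
     R3 -= 3·R1  ⇒  (0, 0, 6, 10, 4)
[3] R2 /= 5  ⇒  (0, 0, 1, 6, 3)
     R0 -= 8·R2  ⇒  (1, 0, 0, 4, 4)
     R1 -= 7·R2  ⇒  (0, 1, 0, 4, 10)
     R3 -= 6·R2  ⇒  (0, 0, 0, 7, 8)
[4] R3 /= 7  ⇒  (0, 0, 0, 1, 9)
     R0 -= 4·R3  ⇒  (1, 0, 0, 0, 1)
     R1 -= 4·R3  ⇒  (0, 1, 0, 0, 7)
     R2 -= 6·R3  ⇒  (0, 0, 1, 0, 4)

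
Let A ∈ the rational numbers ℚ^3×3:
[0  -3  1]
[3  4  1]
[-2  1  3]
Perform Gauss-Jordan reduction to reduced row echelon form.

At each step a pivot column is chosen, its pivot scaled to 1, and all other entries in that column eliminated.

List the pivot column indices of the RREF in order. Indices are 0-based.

pivot(0,0): swap R0↔R1
pivot(0,0)=3: scale R0 → (1, 4/3, 1/3)
  clear (2,0): R2 −= (-2)R0 → (0, 11/3, 11/3)
pivot(1,1)=-3: scale R1 → (0, 1, -1/3)
  clear (0,1): R0 −= (4/3)R1 → (1, 0, 7/9)
  clear (2,1): R2 −= (11/3)R1 → (0, 0, 44/9)
pivot(2,2)=44/9: scale R2 → (0, 0, 1)
  clear (0,2): R0 −= (7/9)R2 → (1, 0, 0)
  clear (1,2): R1 −= (-1/3)R2 → (0, 1, 0)

pivot columns: 0, 1, 2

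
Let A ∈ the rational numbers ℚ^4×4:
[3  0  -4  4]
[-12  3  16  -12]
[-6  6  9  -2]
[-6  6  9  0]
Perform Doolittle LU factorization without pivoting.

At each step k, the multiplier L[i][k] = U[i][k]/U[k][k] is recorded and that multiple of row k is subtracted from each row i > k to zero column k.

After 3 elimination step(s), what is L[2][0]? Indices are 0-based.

Step 1: pivot at (0,0) is 3.
  row1 ← row1 − (-4)·row0  ⇒  L[1][0]=-4, U row1=(0, 3, 0, 4)
  row2 ← row2 − (-2)·row0  ⇒  L[2][0]=-2, U row2=(0, 6, 1, 6)
  row3 ← row3 − (-2)·row0  ⇒  L[3][0]=-2, U row3=(0, 6, 1, 8)
Step 2: pivot at (1,1) is 3.
  row2 ← row2 − (2)·row1  ⇒  L[2][1]=2, U row2=(0, 0, 1, -2)
  row3 ← row3 − (2)·row1  ⇒  L[3][1]=2, U row3=(0, 0, 1, 0)
Step 3: pivot at (2,2) is 1.
  row3 ← row3 − (1)·row2  ⇒  L[3][2]=1, U row3=(0, 0, 0, 2)

L[2][0] = -2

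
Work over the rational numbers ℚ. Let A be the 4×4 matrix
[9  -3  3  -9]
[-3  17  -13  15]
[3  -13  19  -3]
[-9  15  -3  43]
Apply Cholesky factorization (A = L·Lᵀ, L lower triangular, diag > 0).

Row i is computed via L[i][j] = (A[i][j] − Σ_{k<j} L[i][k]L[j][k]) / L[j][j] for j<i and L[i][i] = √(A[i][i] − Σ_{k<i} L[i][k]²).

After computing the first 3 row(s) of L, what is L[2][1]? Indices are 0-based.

L[2][1] = -3

Step 1: L[0][0] = √(9) = 3.
  L[1][0] = (-3) / L[0][0] = -1.
Step 2: L[1][1] = √(16) = 4.
  L[2][0] = (3) / L[0][0] = 1.
  L[2][1] = (-12) / L[1][1] = -3.
Step 3: L[2][2] = √(9) = 3.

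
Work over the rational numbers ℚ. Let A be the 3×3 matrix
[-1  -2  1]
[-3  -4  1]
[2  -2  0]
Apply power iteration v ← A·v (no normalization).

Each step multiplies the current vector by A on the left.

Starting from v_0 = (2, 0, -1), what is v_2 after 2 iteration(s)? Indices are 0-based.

v_2 = (21, 41, 8)

v_0 = (2, 0, -1).
v_1 = A·v_0 = (-3, -7, 4).
v_2 = A·v_1 = (21, 41, 8).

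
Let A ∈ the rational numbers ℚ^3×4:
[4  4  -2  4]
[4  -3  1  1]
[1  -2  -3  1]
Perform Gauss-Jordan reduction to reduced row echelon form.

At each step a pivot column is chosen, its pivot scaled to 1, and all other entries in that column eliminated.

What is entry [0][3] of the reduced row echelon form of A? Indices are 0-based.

[1] R0 /= 4  ⇒  (1, 1, -1/2, 1)
     R1 -= 4·R0  ⇒  (0, -7, 3, -3)
     R2 -= 1·R0  ⇒  (0, -3, -5/2, 0)
[2] R1 /= -7  ⇒  (0, 1, -3/7, 3/7)
     R0 -= 1·R1  ⇒  (1, 0, -1/14, 4/7)
     R2 -= -3·R1  ⇒  (0, 0, -53/14, 9/7)
[3] R2 /= -53/14  ⇒  (0, 0, 1, -18/53)
     R0 -= -1/14·R2  ⇒  (1, 0, 0, 29/53)
     R1 -= -3/7·R2  ⇒  (0, 1, 0, 15/53)

M[0][3] = 29/53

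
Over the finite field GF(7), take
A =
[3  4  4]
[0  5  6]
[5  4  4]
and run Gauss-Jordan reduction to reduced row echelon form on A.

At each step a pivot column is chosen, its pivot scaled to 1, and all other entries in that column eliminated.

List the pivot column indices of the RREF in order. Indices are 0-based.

pivot columns: 0, 1, 2

step 1: normalize row 0 (÷3) = (1, 6, 6)
  row 2: subtract 5×row0 = (0, 2, 2)
step 2: normalize row 1 (÷5) = (0, 1, 4)
  row 0: subtract 6×row1 = (1, 0, 3)
  row 2: subtract 2×row1 = (0, 0, 1)
step 3: normalize row 2 (÷1) = (0, 0, 1)
  row 0: subtract 3×row2 = (1, 0, 0)
  row 1: subtract 4×row2 = (0, 1, 0)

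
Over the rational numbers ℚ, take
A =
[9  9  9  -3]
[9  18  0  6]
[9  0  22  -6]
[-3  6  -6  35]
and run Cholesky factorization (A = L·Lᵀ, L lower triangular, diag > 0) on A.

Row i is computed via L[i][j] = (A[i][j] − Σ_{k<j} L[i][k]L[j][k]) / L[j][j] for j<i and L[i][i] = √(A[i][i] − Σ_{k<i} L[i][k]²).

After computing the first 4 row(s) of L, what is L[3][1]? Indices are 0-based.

L[3][1] = 3

Step 1: L[0][0] = √(9) = 3.
  L[1][0] = (9) / L[0][0] = 3.
Step 2: L[1][1] = √(9) = 3.
  L[2][0] = (9) / L[0][0] = 3.
  L[2][1] = (-9) / L[1][1] = -3.
Step 3: L[2][2] = √(4) = 2.
  L[3][0] = (-3) / L[0][0] = -1.
  L[3][1] = (9) / L[1][1] = 3.
  L[3][2] = (6) / L[2][2] = 3.
Step 4: L[3][3] = √(16) = 4.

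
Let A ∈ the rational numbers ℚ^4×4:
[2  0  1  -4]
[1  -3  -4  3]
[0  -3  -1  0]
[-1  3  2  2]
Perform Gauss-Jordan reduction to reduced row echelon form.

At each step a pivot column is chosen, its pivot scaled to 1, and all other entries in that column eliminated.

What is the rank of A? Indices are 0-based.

rank = 4

pivot(0,0)=2: scale R0 → (1, 0, 1/2, -2)
  clear (1,0): R1 −= (1)R0 → (0, -3, -9/2, 5)
  clear (3,0): R3 −= (-1)R0 → (0, 3, 5/2, 0)
pivot(1,1)=-3: scale R1 → (0, 1, 3/2, -5/3)
  clear (2,1): R2 −= (-3)R1 → (0, 0, 7/2, -5)
  clear (3,1): R3 −= (3)R1 → (0, 0, -2, 5)
pivot(2,2)=7/2: scale R2 → (0, 0, 1, -10/7)
  clear (0,2): R0 −= (1/2)R2 → (1, 0, 0, -9/7)
  clear (1,2): R1 −= (3/2)R2 → (0, 1, 0, 10/21)
  clear (3,2): R3 −= (-2)R2 → (0, 0, 0, 15/7)
pivot(3,3)=15/7: scale R3 → (0, 0, 0, 1)
  clear (0,3): R0 −= (-9/7)R3 → (1, 0, 0, 0)
  clear (1,3): R1 −= (10/21)R3 → (0, 1, 0, 0)
  clear (2,3): R2 −= (-10/7)R3 → (0, 0, 1, 0)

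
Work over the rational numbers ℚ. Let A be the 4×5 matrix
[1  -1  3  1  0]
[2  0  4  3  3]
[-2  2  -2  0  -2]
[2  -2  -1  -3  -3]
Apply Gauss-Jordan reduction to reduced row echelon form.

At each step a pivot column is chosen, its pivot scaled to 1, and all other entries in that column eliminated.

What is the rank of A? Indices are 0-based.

[1] R0 /= 1  ⇒  (1, -1, 3, 1, 0)
     R1 -= 2·R0  ⇒  (0, 2, -2, 1, 3)
     R2 -= -2·R0  ⇒  (0, 0, 4, 2, -2)
     R3 -= 2·R0  ⇒  (0, 0, -7, -5, -3)
[2] R1 /= 2  ⇒  (0, 1, -1, 1/2, 3/2)
     R0 -= -1·R1  ⇒  (1, 0, 2, 3/2, 3/2)
[3] R2 /= 4  ⇒  (0, 0, 1, 1/2, -1/2)
     R0 -= 2·R2  ⇒  (1, 0, 0, 1/2, 5/2)
     R1 -= -1·R2  ⇒  (0, 1, 0, 1, 1)
     R3 -= -7·R2  ⇒  (0, 0, 0, -3/2, -13/2)
[4] R3 /= -3/2  ⇒  (0, 0, 0, 1, 13/3)
     R0 -= 1/2·R3  ⇒  (1, 0, 0, 0, 1/3)
     R1 -= 1·R3  ⇒  (0, 1, 0, 0, -10/3)
     R2 -= 1/2·R3  ⇒  (0, 0, 1, 0, -8/3)

rank = 4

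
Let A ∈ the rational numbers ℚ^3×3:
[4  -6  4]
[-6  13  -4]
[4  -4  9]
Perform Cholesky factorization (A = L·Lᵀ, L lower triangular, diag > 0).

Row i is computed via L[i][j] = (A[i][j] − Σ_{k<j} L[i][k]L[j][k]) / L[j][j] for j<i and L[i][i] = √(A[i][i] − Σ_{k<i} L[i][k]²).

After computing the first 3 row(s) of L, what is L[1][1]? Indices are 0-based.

Step 1: L[0][0] = √(4) = 2.
  L[1][0] = (-6) / L[0][0] = -3.
Step 2: L[1][1] = √(4) = 2.
  L[2][0] = (4) / L[0][0] = 2.
  L[2][1] = (2) / L[1][1] = 1.
Step 3: L[2][2] = √(4) = 2.

L[1][1] = 2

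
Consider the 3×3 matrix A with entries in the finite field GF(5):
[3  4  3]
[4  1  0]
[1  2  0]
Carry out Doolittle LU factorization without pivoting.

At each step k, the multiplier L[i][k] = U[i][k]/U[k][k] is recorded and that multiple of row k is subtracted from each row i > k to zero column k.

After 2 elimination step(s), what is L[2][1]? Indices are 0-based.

Step 1: pivot at (0,0) is 3.
  row1 ← row1 − (3)·row0  ⇒  L[1][0]=3, U row1=(0, 4, 1)
  row2 ← row2 − (2)·row0  ⇒  L[2][0]=2, U row2=(0, 4, 4)
Step 2: pivot at (1,1) is 4.
  row2 ← row2 − (1)·row1  ⇒  L[2][1]=1, U row2=(0, 0, 3)

L[2][1] = 1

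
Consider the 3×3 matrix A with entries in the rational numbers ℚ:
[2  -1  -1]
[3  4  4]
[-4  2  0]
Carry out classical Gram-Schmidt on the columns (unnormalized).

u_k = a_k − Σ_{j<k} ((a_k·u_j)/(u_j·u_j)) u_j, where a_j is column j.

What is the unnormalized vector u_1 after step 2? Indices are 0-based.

Step 1: u_0 = a_0 = (2, 3, -4).
Step 2: u_1 = a_1 − (2/29)·u_0 = (-33/29, 110/29, 66/29).

u_1 = (-33/29, 110/29, 66/29)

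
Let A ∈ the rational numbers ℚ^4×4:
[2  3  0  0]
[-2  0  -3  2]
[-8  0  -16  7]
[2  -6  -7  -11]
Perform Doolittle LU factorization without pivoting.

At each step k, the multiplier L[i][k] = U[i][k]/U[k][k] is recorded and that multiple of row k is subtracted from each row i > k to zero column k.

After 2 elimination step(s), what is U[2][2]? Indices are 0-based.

U[2][2] = -4

Step 1: pivot at (0,0) is 2.
  row1 ← row1 − (-1)·row0  ⇒  L[1][0]=-1, U row1=(0, 3, -3, 2)
  row2 ← row2 − (-4)·row0  ⇒  L[2][0]=-4, U row2=(0, 12, -16, 7)
  row3 ← row3 − (1)·row0  ⇒  L[3][0]=1, U row3=(0, -9, -7, -11)
Step 2: pivot at (1,1) is 3.
  row2 ← row2 − (4)·row1  ⇒  L[2][1]=4, U row2=(0, 0, -4, -1)
  row3 ← row3 − (-3)·row1  ⇒  L[3][1]=-3, U row3=(0, 0, -16, -5)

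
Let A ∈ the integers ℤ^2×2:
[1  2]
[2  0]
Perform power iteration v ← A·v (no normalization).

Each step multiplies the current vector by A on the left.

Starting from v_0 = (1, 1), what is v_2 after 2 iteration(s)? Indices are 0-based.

v_2 = (7, 6)

v_0 = (1, 1).
v_1 = A·v_0 = (3, 2).
v_2 = A·v_1 = (7, 6).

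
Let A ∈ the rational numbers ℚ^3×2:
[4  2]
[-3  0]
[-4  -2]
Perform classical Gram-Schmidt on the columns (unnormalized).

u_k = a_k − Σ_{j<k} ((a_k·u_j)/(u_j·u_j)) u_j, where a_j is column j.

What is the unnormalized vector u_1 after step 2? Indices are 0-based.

Step 1: u_0 = a_0 = (4, -3, -4).
Step 2: u_1 = a_1 − (16/41)·u_0 = (18/41, 48/41, -18/41).

u_1 = (18/41, 48/41, -18/41)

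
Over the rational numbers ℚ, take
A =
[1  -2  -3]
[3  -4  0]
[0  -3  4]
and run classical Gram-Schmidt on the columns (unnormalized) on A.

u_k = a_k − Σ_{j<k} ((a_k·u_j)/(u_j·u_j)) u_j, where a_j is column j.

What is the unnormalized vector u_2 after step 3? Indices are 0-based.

u_2 = (-315/94, 105/94, 35/47)

Step 1: u_0 = a_0 = (1, 3, 0).
Step 2: u_1 = a_1 − (-7/5)·u_0 = (-3/5, 1/5, -3).
Step 3: u_2 = a_2 − (-3/10)·u_0 − (-51/47)·u_1 = (-315/94, 105/94, 35/47).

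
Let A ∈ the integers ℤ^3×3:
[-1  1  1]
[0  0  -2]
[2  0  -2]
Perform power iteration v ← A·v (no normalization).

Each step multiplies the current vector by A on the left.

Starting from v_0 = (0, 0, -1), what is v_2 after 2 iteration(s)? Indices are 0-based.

v_0 = (0, 0, -1).
v_1 = A·v_0 = (-1, 2, 2).
v_2 = A·v_1 = (5, -4, -6).

v_2 = (5, -4, -6)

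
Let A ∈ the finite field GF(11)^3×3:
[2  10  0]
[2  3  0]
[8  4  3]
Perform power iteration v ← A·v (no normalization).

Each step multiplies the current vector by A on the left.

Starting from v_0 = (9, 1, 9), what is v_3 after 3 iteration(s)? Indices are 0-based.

v_3 = (6, 9, 0)

v_0 = (9, 1, 9).
v_1 = A·v_0 = (6, 10, 4).
v_2 = A·v_1 = (2, 9, 1).
v_3 = A·v_2 = (6, 9, 0).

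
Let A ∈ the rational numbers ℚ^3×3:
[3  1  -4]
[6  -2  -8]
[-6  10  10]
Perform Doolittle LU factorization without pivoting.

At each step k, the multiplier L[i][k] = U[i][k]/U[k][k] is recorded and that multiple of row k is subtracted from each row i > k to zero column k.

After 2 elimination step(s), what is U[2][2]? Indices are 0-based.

U[2][2] = 2

[col 0] pivot 3
  R1 -= 2*R0 → (0, -4, 0)  (L[1][0] := 2)
  R2 -= -2*R0 → (0, 12, 2)  (L[2][0] := -2)
[col 1] pivot -4
  R2 -= -3*R1 → (0, 0, 2)  (L[2][1] := -3)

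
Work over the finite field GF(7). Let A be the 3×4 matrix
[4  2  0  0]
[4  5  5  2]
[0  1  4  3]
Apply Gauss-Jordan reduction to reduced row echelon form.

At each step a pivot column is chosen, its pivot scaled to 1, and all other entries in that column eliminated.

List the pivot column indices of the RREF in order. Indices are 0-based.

pivot columns: 0, 1

step 1: normalize row 0 (÷4) = (1, 4, 0, 0)
  row 1: subtract 4×row0 = (0, 3, 5, 2)
step 2: normalize row 1 (÷3) = (0, 1, 4, 3)
  row 0: subtract 4×row1 = (1, 0, 5, 2)
  row 2: subtract 1×row1 = (0, 0, 0, 0)
skip col 2 (zero from row 2)
skip col 3 (zero from row 2)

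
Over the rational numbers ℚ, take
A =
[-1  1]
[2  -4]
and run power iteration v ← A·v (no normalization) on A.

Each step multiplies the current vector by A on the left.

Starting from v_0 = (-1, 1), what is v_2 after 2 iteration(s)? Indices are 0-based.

v_2 = (-8, 28)

v_0 = (-1, 1).
v_1 = A·v_0 = (2, -6).
v_2 = A·v_1 = (-8, 28).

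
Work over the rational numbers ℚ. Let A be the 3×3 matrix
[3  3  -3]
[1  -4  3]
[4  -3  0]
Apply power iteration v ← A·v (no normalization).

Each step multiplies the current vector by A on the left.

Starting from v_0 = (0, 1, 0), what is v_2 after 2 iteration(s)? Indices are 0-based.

v_0 = (0, 1, 0).
v_1 = A·v_0 = (3, -4, -3).
v_2 = A·v_1 = (6, 10, 24).

v_2 = (6, 10, 24)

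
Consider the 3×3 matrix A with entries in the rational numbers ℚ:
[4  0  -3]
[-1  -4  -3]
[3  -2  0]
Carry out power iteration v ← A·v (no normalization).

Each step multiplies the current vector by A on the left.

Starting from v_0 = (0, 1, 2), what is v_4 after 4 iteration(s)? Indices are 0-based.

v_0 = (0, 1, 2).
v_1 = A·v_0 = (-6, -10, -2).
v_2 = A·v_1 = (-18, 52, 2).
v_3 = A·v_2 = (-78, -196, -158).
v_4 = A·v_3 = (162, 1336, 158).

v_4 = (162, 1336, 158)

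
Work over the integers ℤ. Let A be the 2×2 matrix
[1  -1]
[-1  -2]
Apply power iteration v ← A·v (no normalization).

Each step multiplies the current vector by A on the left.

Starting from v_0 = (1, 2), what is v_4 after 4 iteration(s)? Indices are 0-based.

v_4 = (19, 59)

v_0 = (1, 2).
v_1 = A·v_0 = (-1, -5).
v_2 = A·v_1 = (4, 11).
v_3 = A·v_2 = (-7, -26).
v_4 = A·v_3 = (19, 59).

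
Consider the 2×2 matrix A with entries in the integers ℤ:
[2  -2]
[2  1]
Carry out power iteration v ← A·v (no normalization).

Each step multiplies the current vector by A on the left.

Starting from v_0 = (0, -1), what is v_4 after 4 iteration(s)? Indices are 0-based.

v_0 = (0, -1).
v_1 = A·v_0 = (2, -1).
v_2 = A·v_1 = (6, 3).
v_3 = A·v_2 = (6, 15).
v_4 = A·v_3 = (-18, 27).

v_4 = (-18, 27)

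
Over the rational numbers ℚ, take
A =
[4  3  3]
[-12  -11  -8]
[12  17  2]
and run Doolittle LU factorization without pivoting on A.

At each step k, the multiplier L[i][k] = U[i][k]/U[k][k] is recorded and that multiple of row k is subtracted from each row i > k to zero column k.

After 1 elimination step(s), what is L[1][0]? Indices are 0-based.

L[1][0] = -3

k=0: U[0][0]=4
  eliminate (1,0): mult=-3, new row 1: (0, -2, 1); set L[1][0]=-3
  eliminate (2,0): mult=3, new row 2: (0, 8, -7); set L[2][0]=3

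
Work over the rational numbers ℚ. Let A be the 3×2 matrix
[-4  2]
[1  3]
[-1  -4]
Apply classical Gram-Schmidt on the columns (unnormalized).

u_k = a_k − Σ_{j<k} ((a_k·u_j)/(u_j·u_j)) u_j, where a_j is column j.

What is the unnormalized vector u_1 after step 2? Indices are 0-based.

u_1 = (16/9, 55/18, -73/18)

Step 1: u_0 = a_0 = (-4, 1, -1).
Step 2: u_1 = a_1 − (-1/18)·u_0 = (16/9, 55/18, -73/18).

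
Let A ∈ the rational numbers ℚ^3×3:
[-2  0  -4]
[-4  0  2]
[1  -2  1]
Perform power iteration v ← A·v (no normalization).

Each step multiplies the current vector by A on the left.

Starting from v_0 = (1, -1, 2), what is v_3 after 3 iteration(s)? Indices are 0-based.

v_0 = (1, -1, 2).
v_1 = A·v_0 = (-10, 0, 5).
v_2 = A·v_1 = (0, 50, -5).
v_3 = A·v_2 = (20, -10, -105).

v_3 = (20, -10, -105)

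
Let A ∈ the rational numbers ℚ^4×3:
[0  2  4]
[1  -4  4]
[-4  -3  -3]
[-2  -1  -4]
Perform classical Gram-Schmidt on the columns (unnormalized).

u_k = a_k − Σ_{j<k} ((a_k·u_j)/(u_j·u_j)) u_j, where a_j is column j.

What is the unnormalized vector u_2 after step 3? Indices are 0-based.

Step 1: u_0 = a_0 = (0, 1, -4, -2).
Step 2: u_1 = a_1 − (10/21)·u_0 = (2, -94/21, -23/21, -1/21).
Step 3: u_2 = a_2 − (8/7)·u_0 − (-27/106)·u_1 = (239/53, 91/53, 137/106, -183/106).

u_2 = (239/53, 91/53, 137/106, -183/106)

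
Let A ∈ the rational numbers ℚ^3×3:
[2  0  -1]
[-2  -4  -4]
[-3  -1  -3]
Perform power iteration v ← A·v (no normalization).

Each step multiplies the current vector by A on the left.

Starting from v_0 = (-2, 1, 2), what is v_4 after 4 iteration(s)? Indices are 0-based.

v_4 = (0, 1654, 745)

v_0 = (-2, 1, 2).
v_1 = A·v_0 = (-6, -8, -1).
v_2 = A·v_1 = (-11, 48, 29).
v_3 = A·v_2 = (-51, -286, -102).
v_4 = A·v_3 = (0, 1654, 745).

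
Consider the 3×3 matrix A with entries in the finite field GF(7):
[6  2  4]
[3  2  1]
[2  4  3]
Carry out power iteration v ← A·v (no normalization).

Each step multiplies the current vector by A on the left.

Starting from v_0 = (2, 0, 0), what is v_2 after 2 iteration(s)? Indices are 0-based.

v_0 = (2, 0, 0).
v_1 = A·v_0 = (5, 6, 4).
v_2 = A·v_1 = (2, 3, 4).

v_2 = (2, 3, 4)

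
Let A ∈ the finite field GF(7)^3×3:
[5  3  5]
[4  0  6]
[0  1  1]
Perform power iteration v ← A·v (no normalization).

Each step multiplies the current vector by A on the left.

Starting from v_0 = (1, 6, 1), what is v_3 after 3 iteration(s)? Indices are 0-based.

v_0 = (1, 6, 1).
v_1 = A·v_0 = (0, 3, 0).
v_2 = A·v_1 = (2, 0, 3).
v_3 = A·v_2 = (4, 5, 3).

v_3 = (4, 5, 3)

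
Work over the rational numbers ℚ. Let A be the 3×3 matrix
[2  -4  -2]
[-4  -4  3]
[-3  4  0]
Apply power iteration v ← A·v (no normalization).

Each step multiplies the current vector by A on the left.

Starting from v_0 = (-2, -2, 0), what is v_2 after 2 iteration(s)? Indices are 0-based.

v_0 = (-2, -2, 0).
v_1 = A·v_0 = (4, 16, -2).
v_2 = A·v_1 = (-52, -86, 52).

v_2 = (-52, -86, 52)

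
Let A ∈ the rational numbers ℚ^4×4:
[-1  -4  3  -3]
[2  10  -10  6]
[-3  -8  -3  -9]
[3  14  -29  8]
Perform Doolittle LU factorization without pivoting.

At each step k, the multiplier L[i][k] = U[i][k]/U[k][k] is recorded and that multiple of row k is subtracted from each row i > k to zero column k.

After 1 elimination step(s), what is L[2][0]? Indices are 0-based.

L[2][0] = 3

Step 1: pivot at (0,0) is -1.
  row1 ← row1 − (-2)·row0  ⇒  L[1][0]=-2, U row1=(0, 2, -4, 0)
  row2 ← row2 − (3)·row0  ⇒  L[2][0]=3, U row2=(0, 4, -12, 0)
  row3 ← row3 − (-3)·row0  ⇒  L[3][0]=-3, U row3=(0, 2, -20, -1)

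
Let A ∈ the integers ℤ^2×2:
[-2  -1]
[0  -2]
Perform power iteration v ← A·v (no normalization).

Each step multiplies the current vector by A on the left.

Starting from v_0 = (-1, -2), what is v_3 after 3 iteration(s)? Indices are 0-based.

v_3 = (32, 16)

v_0 = (-1, -2).
v_1 = A·v_0 = (4, 4).
v_2 = A·v_1 = (-12, -8).
v_3 = A·v_2 = (32, 16).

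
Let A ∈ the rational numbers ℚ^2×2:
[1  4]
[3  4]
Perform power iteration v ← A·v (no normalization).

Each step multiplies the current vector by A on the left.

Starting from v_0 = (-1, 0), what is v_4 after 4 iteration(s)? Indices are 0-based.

v_4 = (-469, -615)

v_0 = (-1, 0).
v_1 = A·v_0 = (-1, -3).
v_2 = A·v_1 = (-13, -15).
v_3 = A·v_2 = (-73, -99).
v_4 = A·v_3 = (-469, -615).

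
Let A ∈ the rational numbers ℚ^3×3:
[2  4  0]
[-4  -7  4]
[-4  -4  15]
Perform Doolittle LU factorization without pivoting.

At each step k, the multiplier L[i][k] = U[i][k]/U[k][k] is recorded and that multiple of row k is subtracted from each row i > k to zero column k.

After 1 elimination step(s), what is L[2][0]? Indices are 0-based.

Step 1: pivot at (0,0) is 2.
  row1 ← row1 − (-2)·row0  ⇒  L[1][0]=-2, U row1=(0, 1, 4)
  row2 ← row2 − (-2)·row0  ⇒  L[2][0]=-2, U row2=(0, 4, 15)

L[2][0] = -2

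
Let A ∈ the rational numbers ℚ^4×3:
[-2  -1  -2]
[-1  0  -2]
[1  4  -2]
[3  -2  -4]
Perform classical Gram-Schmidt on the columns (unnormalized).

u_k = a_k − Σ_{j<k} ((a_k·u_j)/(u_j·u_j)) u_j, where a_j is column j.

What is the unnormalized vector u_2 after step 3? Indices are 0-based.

Step 1: u_0 = a_0 = (-2, -1, 1, 3).
Step 2: u_1 = a_1 − (0)·u_0 = (-1, 0, 4, -2).
Step 3: u_2 = a_2 − (-8/15)·u_0 − (2/21)·u_1 = (-104/35, -38/15, -194/105, -232/105).

u_2 = (-104/35, -38/15, -194/105, -232/105)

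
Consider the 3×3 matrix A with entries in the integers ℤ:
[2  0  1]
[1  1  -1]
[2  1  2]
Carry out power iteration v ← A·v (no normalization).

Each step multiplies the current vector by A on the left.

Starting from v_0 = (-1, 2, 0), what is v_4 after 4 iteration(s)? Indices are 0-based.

v_4 = (-37, 2, -54)

v_0 = (-1, 2, 0).
v_1 = A·v_0 = (-2, 1, 0).
v_2 = A·v_1 = (-4, -1, -3).
v_3 = A·v_2 = (-11, -2, -15).
v_4 = A·v_3 = (-37, 2, -54).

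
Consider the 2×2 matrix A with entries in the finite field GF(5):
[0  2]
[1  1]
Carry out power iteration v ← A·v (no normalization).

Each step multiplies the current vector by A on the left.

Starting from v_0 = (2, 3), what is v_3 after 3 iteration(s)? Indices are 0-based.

v_0 = (2, 3).
v_1 = A·v_0 = (1, 0).
v_2 = A·v_1 = (0, 1).
v_3 = A·v_2 = (2, 1).

v_3 = (2, 1)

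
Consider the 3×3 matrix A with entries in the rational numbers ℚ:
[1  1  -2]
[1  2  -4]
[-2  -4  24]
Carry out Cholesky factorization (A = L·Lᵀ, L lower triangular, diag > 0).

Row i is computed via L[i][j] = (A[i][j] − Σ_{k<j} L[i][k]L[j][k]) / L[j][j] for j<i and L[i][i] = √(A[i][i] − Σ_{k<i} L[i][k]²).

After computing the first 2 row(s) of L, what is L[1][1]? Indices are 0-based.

Step 1: L[0][0] = √(1) = 1.
  L[1][0] = (1) / L[0][0] = 1.
Step 2: L[1][1] = √(1) = 1.

L[1][1] = 1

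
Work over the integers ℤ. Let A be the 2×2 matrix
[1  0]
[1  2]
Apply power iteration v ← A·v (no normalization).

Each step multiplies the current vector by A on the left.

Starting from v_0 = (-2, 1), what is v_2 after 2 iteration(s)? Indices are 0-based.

v_2 = (-2, -2)

v_0 = (-2, 1).
v_1 = A·v_0 = (-2, 0).
v_2 = A·v_1 = (-2, -2).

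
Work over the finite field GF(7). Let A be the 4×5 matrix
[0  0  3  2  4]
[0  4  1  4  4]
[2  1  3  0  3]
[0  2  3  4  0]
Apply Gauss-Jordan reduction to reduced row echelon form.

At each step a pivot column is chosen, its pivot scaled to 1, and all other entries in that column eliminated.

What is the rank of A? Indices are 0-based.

rank = 4

step 1: exchange rows 0,2
step 1: normalize row 0 (÷2) = (1, 4, 5, 0, 5)
step 2: normalize row 1 (÷4) = (0, 1, 2, 1, 1)
  row 0: subtract 4×row1 = (1, 0, 4, 3, 1)
  row 3: subtract 2×row1 = (0, 0, 6, 2, 5)
step 3: normalize row 2 (÷3) = (0, 0, 1, 3, 6)
  row 0: subtract 4×row2 = (1, 0, 0, 5, 5)
  row 1: subtract 2×row2 = (0, 1, 0, 2, 3)
  row 3: subtract 6×row2 = (0, 0, 0, 5, 4)
step 4: normalize row 3 (÷5) = (0, 0, 0, 1, 5)
  row 0: subtract 5×row3 = (1, 0, 0, 0, 1)
  row 1: subtract 2×row3 = (0, 1, 0, 0, 0)
  row 2: subtract 3×row3 = (0, 0, 1, 0, 5)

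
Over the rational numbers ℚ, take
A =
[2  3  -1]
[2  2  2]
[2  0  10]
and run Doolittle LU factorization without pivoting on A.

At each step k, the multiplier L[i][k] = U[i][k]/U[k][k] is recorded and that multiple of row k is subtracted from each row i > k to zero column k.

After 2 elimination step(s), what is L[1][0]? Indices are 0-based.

k=0: U[0][0]=2
  eliminate (1,0): mult=1, new row 1: (0, -1, 3); set L[1][0]=1
  eliminate (2,0): mult=1, new row 2: (0, -3, 11); set L[2][0]=1
k=1: U[1][1]=-1
  eliminate (2,1): mult=3, new row 2: (0, 0, 2); set L[2][1]=3

L[1][0] = 1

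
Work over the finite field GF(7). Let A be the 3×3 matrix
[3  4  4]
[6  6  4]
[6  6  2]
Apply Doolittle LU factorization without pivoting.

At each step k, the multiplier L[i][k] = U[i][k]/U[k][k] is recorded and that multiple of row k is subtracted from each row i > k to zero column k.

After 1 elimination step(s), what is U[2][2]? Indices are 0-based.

[col 0] pivot 3
  R1 -= 2*R0 → (0, 5, 3)  (L[1][0] := 2)
  R2 -= 2*R0 → (0, 5, 1)  (L[2][0] := 2)

U[2][2] = 1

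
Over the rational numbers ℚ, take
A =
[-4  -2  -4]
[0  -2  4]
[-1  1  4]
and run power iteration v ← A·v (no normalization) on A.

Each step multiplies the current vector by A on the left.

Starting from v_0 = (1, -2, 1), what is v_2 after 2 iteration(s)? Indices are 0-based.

v_0 = (1, -2, 1).
v_1 = A·v_0 = (-4, 8, 1).
v_2 = A·v_1 = (-4, -12, 16).

v_2 = (-4, -12, 16)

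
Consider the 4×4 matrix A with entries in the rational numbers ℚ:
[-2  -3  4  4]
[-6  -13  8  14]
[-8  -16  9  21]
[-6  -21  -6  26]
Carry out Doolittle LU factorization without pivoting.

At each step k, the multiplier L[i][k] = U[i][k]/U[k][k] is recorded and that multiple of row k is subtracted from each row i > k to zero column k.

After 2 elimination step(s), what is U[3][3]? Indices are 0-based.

U[3][3] = 8

k=0: U[0][0]=-2
  eliminate (1,0): mult=3, new row 1: (0, -4, -4, 2); set L[1][0]=3
  eliminate (2,0): mult=4, new row 2: (0, -4, -7, 5); set L[2][0]=4
  eliminate (3,0): mult=3, new row 3: (0, -12, -18, 14); set L[3][0]=3
k=1: U[1][1]=-4
  eliminate (2,1): mult=1, new row 2: (0, 0, -3, 3); set L[2][1]=1
  eliminate (3,1): mult=3, new row 3: (0, 0, -6, 8); set L[3][1]=3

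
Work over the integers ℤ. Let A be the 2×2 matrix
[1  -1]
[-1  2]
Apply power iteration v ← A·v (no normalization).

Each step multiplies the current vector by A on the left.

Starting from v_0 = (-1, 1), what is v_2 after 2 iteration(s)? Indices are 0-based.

v_0 = (-1, 1).
v_1 = A·v_0 = (-2, 3).
v_2 = A·v_1 = (-5, 8).

v_2 = (-5, 8)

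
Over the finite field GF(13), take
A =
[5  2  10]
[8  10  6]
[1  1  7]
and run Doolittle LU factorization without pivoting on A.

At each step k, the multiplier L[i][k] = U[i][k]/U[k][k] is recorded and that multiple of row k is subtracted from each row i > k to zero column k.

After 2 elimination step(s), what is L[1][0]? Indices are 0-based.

[col 0] pivot 5
  R1 -= 12*R0 → (0, 12, 3)  (L[1][0] := 12)
  R2 -= 8*R0 → (0, 11, 5)  (L[2][0] := 8)
[col 1] pivot 12
  R2 -= 2*R1 → (0, 0, 12)  (L[2][1] := 2)

L[1][0] = 12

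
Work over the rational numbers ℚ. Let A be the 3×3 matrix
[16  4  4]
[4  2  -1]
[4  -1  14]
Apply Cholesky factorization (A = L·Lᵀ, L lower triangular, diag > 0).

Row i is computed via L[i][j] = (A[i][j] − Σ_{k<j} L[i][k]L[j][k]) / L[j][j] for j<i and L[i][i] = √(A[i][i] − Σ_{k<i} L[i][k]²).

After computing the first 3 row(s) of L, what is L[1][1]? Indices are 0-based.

L[1][1] = 1

Step 1: L[0][0] = √(16) = 4.
  L[1][0] = (4) / L[0][0] = 1.
Step 2: L[1][1] = √(1) = 1.
  L[2][0] = (4) / L[0][0] = 1.
  L[2][1] = (-2) / L[1][1] = -2.
Step 3: L[2][2] = √(9) = 3.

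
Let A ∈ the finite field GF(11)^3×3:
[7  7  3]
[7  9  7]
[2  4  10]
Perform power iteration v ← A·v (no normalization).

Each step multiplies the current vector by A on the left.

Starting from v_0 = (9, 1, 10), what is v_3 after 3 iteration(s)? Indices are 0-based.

v_0 = (9, 1, 10).
v_1 = A·v_0 = (1, 10, 1).
v_2 = A·v_1 = (3, 5, 8).
v_3 = A·v_2 = (3, 1, 7).

v_3 = (3, 1, 7)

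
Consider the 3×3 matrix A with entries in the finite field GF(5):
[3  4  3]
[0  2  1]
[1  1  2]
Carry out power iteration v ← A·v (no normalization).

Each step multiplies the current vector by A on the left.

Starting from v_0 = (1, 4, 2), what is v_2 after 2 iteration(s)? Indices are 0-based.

v_2 = (2, 4, 3)

v_0 = (1, 4, 2).
v_1 = A·v_0 = (0, 0, 4).
v_2 = A·v_1 = (2, 4, 3).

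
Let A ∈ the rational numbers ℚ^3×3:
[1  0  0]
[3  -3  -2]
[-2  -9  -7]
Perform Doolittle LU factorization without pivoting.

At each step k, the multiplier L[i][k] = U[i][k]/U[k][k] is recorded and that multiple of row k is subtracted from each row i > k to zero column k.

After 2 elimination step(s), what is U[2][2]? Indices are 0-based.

k=0: U[0][0]=1
  eliminate (1,0): mult=3, new row 1: (0, -3, -2); set L[1][0]=3
  eliminate (2,0): mult=-2, new row 2: (0, -9, -7); set L[2][0]=-2
k=1: U[1][1]=-3
  eliminate (2,1): mult=3, new row 2: (0, 0, -1); set L[2][1]=3

U[2][2] = -1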